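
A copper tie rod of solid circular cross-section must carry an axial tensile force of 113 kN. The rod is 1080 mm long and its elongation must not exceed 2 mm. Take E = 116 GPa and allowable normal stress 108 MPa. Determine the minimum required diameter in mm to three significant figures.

Required area A ≥ P/σ_allow = 113000/108 = 1046 mm².
For a solid circular section, d ≥ √(4A/π) = 36.5 mm.
Elongation limit: A ≥ PL/(Eδ_allow) = 113000·1080/(116000·2) = 526 mm² ⇒ d ≥ 25.88 mm.
The stress limit governs.

36.5 mm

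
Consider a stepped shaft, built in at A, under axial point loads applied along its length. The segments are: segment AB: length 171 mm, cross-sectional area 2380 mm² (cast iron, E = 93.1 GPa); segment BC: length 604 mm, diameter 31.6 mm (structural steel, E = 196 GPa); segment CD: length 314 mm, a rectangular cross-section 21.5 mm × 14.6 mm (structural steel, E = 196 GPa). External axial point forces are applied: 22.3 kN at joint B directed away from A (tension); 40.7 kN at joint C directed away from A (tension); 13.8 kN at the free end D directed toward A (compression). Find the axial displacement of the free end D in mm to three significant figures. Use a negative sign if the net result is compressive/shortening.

Internal axial forces (sectioning from the free end, tension +): N_CD = -13.8 kN, N_BC = 26.9 kN, N_AB = 49.2 kN.
A_BC = 784.3 mm².
A_CD = 313.9 mm².
δ_AB = 49200·171/(2380·93100) = 0.03797 mm
δ_BC = 26900·604/(784.3·196000) = 0.1057 mm
δ_CD = -13800·314/(313.9·196000) = -0.07043 mm
δ = Σδ_i = 0.07324 mm.

0.0732 mm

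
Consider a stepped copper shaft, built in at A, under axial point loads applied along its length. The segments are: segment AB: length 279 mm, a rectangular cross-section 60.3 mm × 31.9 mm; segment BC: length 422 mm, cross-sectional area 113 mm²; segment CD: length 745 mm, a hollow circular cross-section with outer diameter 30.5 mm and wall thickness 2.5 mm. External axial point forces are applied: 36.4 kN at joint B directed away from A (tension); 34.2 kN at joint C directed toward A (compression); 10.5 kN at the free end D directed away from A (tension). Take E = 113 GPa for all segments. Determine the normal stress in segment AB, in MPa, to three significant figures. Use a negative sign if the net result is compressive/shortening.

6.60 MPa

Internal axial forces (sectioning from the free end, tension +): N_CD = 10.5 kN, N_BC = -23.7 kN, N_AB = 12.7 kN.
A_AB = 1924 mm².
σ_AB = N_AB/A_AB = 12700/1924 = 6.602 MPa.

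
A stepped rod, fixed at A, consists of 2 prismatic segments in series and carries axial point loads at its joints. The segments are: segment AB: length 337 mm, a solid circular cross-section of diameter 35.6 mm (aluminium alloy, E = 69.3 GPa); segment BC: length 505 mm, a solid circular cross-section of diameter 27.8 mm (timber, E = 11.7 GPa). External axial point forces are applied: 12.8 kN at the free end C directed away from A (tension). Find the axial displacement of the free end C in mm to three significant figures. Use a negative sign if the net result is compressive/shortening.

Internal axial forces (sectioning from the free end, tension +): N_BC = 12.8 kN, N_AB = 12.8 kN.
A_AB = 995.4 mm².
A_BC = 607 mm².
δ_AB = 12800·337/(995.4·69300) = 0.06253 mm
δ_BC = 12800·505/(607·11700) = 0.9102 mm
δ = Σδ_i = 0.9727 mm.

0.973 mm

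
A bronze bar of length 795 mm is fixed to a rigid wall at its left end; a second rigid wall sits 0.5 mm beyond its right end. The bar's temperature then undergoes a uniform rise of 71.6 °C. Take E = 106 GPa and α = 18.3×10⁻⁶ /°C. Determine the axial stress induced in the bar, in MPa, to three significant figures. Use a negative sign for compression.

Free thermal expansion αLΔT = 18.3e-6 · 795 · 71.6 = 1.042 mm.
The walls engage after the gap closes; constrained expansion = 1.042 − 0.5 = 0.5417 mm.
The walls impose strain ε = −(0.5417)/795 = -6.8135e-04; σ = Eε = 106000 · -6.8135e-04 = -72.22 MPa.

-72.2 MPa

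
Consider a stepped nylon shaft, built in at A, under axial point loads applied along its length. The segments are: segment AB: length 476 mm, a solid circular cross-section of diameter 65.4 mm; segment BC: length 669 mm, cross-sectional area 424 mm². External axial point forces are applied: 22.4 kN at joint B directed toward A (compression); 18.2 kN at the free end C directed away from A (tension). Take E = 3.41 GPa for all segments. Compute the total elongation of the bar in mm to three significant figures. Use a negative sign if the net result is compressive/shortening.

8.25 mm

Internal axial forces (sectioning from the free end, tension +): N_BC = 18.2 kN, N_AB = -4.2 kN.
A_AB = 3359 mm².
δ_AB = -4200·476/(3359·3410) = -0.1745 mm
δ_BC = 18200·669/(424·3410) = 8.421 mm
δ = Σδ_i = 8.247 mm.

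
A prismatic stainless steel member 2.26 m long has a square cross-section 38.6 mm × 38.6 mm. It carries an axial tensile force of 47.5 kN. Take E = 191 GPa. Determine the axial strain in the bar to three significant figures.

1.67e-04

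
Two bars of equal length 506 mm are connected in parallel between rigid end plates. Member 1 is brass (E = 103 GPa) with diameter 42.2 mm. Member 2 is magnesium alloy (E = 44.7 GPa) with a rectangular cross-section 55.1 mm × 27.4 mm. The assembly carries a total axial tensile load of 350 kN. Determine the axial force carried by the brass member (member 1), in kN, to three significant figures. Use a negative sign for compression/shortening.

A_1 = 1399 mm².
A_2 = 1510 mm².
Equal strain + equilibrium ⇒ each member carries load in proportion to AE: A₁E₁ = 144100000 N, A₂E₂ = 67490000 N, ΣAE = 211500000 N.
F₁ = P·A₁E₁/ΣAE = 350000·144100000/211500000 = 238300 N.

238 kN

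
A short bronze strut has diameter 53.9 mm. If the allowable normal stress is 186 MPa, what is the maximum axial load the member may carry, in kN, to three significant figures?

424 kN

A = 2282 mm².
P_max = σ_allow · A = 186 · 2282 = 424400 N = 424.4 kN.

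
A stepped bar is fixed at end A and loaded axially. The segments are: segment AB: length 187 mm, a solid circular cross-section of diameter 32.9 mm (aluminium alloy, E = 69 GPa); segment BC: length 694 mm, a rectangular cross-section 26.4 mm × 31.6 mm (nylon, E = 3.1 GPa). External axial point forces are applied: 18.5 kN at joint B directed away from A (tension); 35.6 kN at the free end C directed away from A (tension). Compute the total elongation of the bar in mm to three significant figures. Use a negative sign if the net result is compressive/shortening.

9.73 mm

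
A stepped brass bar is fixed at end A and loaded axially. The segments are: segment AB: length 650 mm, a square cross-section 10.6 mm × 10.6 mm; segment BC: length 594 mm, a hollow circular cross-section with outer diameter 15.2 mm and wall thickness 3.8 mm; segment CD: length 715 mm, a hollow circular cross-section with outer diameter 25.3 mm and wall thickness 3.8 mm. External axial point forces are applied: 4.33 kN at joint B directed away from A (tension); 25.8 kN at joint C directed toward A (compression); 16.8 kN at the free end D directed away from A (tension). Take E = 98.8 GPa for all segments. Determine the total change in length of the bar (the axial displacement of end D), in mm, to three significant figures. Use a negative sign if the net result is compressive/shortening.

Internal axial forces (sectioning from the free end, tension +): N_CD = 16.8 kN, N_BC = -9 kN, N_AB = -4.67 kN.
A_AB = 112.4 mm².
A_BC = 136.1 mm².
A_CD = 256.7 mm².
δ_AB = -4670·650/(112.4·98800) = -0.2734 mm
δ_BC = -9000·594/(136.1·98800) = -0.3976 mm
δ_CD = 16800·715/(256.7·98800) = 0.4737 mm
δ = Σδ_i = -0.1973 mm.

-0.197 mm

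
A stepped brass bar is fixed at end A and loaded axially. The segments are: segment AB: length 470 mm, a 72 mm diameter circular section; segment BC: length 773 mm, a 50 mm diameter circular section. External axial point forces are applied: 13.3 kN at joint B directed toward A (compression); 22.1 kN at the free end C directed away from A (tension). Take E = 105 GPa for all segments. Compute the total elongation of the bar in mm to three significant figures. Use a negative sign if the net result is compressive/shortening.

0.0925 mm

Internal axial forces (sectioning from the free end, tension +): N_BC = 22.1 kN, N_AB = 8.8 kN.
A_AB = 4072 mm².
A_BC = 1963 mm².
δ_AB = 8800·470/(4072·105000) = 0.009675 mm
δ_BC = 22100·773/(1963·105000) = 0.08286 mm
δ = Σδ_i = 0.09254 mm.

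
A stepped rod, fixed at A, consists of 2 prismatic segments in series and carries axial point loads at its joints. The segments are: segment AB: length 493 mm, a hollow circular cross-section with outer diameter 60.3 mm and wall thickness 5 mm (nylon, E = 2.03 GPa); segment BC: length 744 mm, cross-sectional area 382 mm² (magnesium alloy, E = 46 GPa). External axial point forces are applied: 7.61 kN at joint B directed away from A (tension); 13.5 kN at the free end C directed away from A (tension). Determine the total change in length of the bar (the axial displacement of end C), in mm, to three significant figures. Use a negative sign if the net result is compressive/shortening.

Internal axial forces (sectioning from the free end, tension +): N_BC = 13.5 kN, N_AB = 21.11 kN.
A_AB = 868.7 mm².
δ_AB = 21110·493/(868.7·2030) = 5.902 mm
δ_BC = 13500·744/(382·46000) = 0.5716 mm
δ = Σδ_i = 6.474 mm.

6.47 mm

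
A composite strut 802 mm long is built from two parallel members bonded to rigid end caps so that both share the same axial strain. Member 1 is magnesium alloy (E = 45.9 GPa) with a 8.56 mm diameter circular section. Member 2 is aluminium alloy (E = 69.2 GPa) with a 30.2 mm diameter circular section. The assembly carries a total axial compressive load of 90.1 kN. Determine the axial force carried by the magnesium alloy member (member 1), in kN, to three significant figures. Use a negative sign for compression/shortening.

-4.56 kN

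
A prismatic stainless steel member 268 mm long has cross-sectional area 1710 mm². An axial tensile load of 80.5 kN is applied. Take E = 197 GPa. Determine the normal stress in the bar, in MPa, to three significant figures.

σ = N/A = 80500/1710 = 47.08 MPa.

47.1 MPa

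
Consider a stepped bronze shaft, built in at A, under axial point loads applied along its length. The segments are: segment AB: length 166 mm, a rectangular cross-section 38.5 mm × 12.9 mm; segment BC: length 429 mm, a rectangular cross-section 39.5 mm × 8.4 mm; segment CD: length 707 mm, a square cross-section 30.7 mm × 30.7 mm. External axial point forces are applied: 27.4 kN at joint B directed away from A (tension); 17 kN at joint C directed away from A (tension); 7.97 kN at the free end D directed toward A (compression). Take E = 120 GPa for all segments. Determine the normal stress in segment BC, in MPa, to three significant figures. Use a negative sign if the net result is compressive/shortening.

27.2 MPa

Internal axial forces (sectioning from the free end, tension +): N_CD = -7.97 kN, N_BC = 9.03 kN, N_AB = 36.43 kN.
A_BC = 331.8 mm².
σ_BC = N_BC/A_BC = 9030/331.8 = 27.22 MPa.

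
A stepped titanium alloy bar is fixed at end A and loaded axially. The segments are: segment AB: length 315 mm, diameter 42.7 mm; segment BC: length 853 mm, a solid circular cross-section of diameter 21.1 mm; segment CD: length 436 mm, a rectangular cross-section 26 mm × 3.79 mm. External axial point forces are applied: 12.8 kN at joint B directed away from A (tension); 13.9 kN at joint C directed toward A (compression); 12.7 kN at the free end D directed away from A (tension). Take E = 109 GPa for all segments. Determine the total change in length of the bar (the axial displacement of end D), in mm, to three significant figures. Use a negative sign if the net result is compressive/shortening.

0.512 mm

Internal axial forces (sectioning from the free end, tension +): N_CD = 12.7 kN, N_BC = -1.2 kN, N_AB = 11.6 kN.
A_AB = 1432 mm².
A_BC = 349.7 mm².
A_CD = 98.54 mm².
δ_AB = 11600·315/(1432·109000) = 0.02341 mm
δ_BC = -1200·853/(349.7·109000) = -0.02686 mm
δ_CD = 12700·436/(98.54·109000) = 0.5155 mm
δ = Σδ_i = 0.5121 mm.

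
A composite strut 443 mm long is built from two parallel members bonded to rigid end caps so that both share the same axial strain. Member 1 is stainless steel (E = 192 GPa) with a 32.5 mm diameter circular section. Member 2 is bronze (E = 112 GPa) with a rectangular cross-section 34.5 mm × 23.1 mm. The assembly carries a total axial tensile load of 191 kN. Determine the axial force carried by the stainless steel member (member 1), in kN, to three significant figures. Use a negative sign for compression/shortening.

122 kN

A_1 = 829.6 mm².
A_2 = 797 mm².
Equal strain + equilibrium ⇒ each member carries load in proportion to AE: A₁E₁ = 159300000 N, A₂E₂ = 89260000 N, ΣAE = 248500000 N.
F₁ = P·A₁E₁/ΣAE = 191000·159300000/248500000 = 122400 N.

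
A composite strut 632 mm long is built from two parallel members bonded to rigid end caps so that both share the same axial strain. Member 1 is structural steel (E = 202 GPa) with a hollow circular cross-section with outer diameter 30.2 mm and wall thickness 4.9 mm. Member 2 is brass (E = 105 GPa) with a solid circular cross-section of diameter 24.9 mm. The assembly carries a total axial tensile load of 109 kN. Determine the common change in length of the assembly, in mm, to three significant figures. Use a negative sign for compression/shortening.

A_1 = 389.5 mm².
A_2 = 487 mm².
Equal strain + equilibrium ⇒ each member carries load in proportion to AE: A₁E₁ = 78670000 N, A₂E₂ = 51130000 N, ΣAE = 129800000 N.
δ = PL/ΣAE = 109000·632/129800000 = 0.5307 mm.

0.531 mm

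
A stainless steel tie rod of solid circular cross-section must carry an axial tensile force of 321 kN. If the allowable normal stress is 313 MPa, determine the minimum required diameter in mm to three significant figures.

36.1 mm

Required area A ≥ P/σ_allow = 321000/313 = 1026 mm².
For a solid circular section, d ≥ √(4A/π) = 36.14 mm.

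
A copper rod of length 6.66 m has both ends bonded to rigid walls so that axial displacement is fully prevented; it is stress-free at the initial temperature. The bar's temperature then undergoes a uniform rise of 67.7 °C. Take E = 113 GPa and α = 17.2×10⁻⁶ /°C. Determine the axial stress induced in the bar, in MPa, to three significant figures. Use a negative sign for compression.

-132 MPa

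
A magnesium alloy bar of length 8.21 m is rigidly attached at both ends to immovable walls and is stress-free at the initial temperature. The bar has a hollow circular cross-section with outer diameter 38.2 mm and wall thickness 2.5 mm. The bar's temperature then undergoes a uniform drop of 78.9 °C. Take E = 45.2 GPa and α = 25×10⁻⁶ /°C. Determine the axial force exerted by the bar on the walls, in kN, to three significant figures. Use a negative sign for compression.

Free thermal expansion αLΔT = 25e-6 · 8210 · -78.9 = -16.19 mm.
The walls impose strain ε = −(-16.19)/8210 = 1.9725e-03; σ = Eε = 45200 · 1.9725e-03 = 89.16 MPa.
Wall reaction R = σ·A = 89.16·280.4 = 25000 N = 25 kN.

25.0 kN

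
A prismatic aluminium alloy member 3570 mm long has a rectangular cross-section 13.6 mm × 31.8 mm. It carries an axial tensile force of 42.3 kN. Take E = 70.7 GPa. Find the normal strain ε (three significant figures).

0.00138

A = 432.5 mm².
σ = N/A = 97.81 MPa; ε = σ/E = 97.81/70700 = 1.383e-03.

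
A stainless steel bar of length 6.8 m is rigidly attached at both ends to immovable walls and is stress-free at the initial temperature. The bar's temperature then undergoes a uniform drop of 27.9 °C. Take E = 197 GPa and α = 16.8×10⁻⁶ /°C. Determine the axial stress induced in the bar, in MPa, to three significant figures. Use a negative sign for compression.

92.3 MPa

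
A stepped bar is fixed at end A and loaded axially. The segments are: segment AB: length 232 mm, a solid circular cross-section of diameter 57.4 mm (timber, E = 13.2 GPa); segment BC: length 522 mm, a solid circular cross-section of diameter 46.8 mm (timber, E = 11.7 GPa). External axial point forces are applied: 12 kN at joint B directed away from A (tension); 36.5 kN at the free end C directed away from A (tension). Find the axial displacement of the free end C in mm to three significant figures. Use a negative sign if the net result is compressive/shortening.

1.28 mm

Internal axial forces (sectioning from the free end, tension +): N_BC = 36.5 kN, N_AB = 48.5 kN.
A_AB = 2588 mm².
A_BC = 1720 mm².
δ_AB = 48500·232/(2588·13200) = 0.3294 mm
δ_BC = 36500·522/(1720·11700) = 0.9467 mm
δ = Σδ_i = 1.276 mm.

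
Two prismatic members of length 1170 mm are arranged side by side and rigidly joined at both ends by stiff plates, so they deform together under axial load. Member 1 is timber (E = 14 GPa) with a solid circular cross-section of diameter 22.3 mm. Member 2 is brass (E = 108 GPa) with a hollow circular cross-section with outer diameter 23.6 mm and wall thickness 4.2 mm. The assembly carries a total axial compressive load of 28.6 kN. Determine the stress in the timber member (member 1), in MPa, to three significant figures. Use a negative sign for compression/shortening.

-12.1 MPa

A_1 = 390.6 mm².
A_2 = 256 mm².
Equal strain + equilibrium ⇒ each member carries load in proportion to AE: A₁E₁ = 5468000 N, A₂E₂ = 27650000 N, ΣAE = 33110000 N.
σ₁ = P·E₁/ΣAE = -28600·14000/33110000 = -12.09 MPa.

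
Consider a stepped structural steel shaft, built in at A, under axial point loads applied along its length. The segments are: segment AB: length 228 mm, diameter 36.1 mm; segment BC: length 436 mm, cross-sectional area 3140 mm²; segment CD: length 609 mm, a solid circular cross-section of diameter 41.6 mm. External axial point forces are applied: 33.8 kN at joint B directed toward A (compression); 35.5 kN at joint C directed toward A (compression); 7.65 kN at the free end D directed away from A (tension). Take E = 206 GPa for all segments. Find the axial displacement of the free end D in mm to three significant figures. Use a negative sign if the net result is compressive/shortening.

Internal axial forces (sectioning from the free end, tension +): N_CD = 7.65 kN, N_BC = -27.85 kN, N_AB = -61.65 kN.
A_AB = 1024 mm².
A_CD = 1359 mm².
δ_AB = -61650·228/(1024·206000) = -0.06666 mm
δ_BC = -27850·436/(3140·206000) = -0.01877 mm
δ_CD = 7650·609/(1359·206000) = 0.01664 mm
δ = Σδ_i = -0.0688 mm.

-0.0688 mm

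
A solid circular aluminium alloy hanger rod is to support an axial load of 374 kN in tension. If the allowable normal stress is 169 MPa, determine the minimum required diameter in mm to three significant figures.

53.1 mm

Required area A ≥ P/σ_allow = 374000/169 = 2213 mm².
For a solid circular section, d ≥ √(4A/π) = 53.08 mm.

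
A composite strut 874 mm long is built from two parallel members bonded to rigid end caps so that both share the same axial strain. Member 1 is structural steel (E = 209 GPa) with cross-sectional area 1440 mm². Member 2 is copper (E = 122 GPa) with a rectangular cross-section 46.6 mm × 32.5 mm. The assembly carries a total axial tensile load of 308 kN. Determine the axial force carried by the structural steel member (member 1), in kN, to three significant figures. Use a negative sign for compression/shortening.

191 kN

A_2 = 1514 mm².
Equal strain + equilibrium ⇒ each member carries load in proportion to AE: A₁E₁ = 301000000 N, A₂E₂ = 184800000 N, ΣAE = 485700000 N.
F₁ = P·A₁E₁/ΣAE = 308000·301000000/485700000 = 190800 N.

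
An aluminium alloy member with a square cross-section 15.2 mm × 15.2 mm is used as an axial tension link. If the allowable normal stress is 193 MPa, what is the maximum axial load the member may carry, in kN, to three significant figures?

A = 231 mm².
P_max = σ_allow · A = 193 · 231 = 44590 N = 44.59 kN.

44.6 kN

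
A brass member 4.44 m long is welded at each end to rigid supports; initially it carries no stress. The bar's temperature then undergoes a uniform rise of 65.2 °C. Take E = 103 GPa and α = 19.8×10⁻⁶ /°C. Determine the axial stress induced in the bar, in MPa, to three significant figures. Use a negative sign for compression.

Free thermal expansion αLΔT = 19.8e-6 · 4440 · 65.2 = 5.732 mm.
The walls impose strain ε = −(5.732)/4440 = -1.2910e-03; σ = Eε = 103000 · -1.2910e-03 = -133 MPa.

-133 MPa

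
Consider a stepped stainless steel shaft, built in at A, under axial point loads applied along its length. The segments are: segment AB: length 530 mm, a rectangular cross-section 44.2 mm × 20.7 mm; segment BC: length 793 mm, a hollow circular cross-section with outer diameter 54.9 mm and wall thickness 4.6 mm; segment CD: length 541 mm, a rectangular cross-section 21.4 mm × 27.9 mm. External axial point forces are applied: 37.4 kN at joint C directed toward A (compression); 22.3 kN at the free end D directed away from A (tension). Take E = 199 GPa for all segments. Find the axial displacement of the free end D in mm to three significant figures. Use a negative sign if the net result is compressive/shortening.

Internal axial forces (sectioning from the free end, tension +): N_CD = 22.3 kN, N_BC = -15.1 kN, N_AB = -15.1 kN.
A_AB = 914.9 mm².
A_BC = 726.9 mm².
A_CD = 597.1 mm².
δ_AB = -15100·530/(914.9·199000) = -0.04395 mm
δ_BC = -15100·793/(726.9·199000) = -0.08278 mm
δ_CD = 22300·541/(597.1·199000) = 0.1015 mm
δ = Σδ_i = -0.0252 mm.

-0.0252 mm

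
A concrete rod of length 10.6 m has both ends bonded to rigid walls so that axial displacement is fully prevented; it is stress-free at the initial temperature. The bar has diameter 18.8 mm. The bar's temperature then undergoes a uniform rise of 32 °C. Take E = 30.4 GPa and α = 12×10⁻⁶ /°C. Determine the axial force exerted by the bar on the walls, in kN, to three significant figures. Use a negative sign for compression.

-3.24 kN

Free thermal expansion αLΔT = 12e-6 · 10600 · 32 = 4.07 mm.
The walls impose strain ε = −(4.07)/10600 = -3.8400e-04; σ = Eε = 30400 · -3.8400e-04 = -11.67 MPa.
Wall reaction R = σ·A = -11.67·277.6 = -3240 N = -3.24 kN.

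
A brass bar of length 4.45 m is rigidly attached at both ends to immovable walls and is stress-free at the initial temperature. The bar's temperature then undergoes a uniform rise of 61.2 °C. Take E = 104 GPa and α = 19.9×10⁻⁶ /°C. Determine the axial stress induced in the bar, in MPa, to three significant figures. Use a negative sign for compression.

-127 MPa

Free thermal expansion αLΔT = 19.9e-6 · 4450 · 61.2 = 5.42 mm.
The walls impose strain ε = −(5.42)/4450 = -1.2179e-03; σ = Eε = 104000 · -1.2179e-03 = -126.7 MPa.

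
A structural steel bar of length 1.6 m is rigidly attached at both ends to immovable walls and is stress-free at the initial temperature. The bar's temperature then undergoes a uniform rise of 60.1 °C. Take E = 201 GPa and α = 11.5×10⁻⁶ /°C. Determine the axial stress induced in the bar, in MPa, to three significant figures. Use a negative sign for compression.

-139 MPa

Free thermal expansion αLΔT = 11.5e-6 · 1600 · 60.1 = 1.106 mm.
The walls impose strain ε = −(1.106)/1600 = -6.9115e-04; σ = Eε = 201000 · -6.9115e-04 = -138.9 MPa.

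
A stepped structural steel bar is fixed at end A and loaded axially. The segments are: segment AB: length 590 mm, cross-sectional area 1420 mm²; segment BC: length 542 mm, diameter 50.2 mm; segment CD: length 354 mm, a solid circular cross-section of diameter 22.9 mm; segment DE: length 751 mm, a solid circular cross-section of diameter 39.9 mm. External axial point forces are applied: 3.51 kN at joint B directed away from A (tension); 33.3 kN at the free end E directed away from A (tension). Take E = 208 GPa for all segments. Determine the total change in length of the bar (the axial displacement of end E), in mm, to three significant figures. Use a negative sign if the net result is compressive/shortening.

0.351 mm

Internal axial forces (sectioning from the free end, tension +): N_DE = 33.3 kN, N_CD = 33.3 kN, N_BC = 33.3 kN, N_AB = 36.81 kN.
A_BC = 1979 mm².
A_CD = 411.9 mm².
A_DE = 1250 mm².
δ_AB = 36810·590/(1420·208000) = 0.07353 mm
δ_BC = 33300·542/(1979·208000) = 0.04384 mm
δ_CD = 33300·354/(411.9·208000) = 0.1376 mm
δ_DE = 33300·751/(1250·208000) = 0.09616 mm
δ = Σδ_i = 0.3511 mm.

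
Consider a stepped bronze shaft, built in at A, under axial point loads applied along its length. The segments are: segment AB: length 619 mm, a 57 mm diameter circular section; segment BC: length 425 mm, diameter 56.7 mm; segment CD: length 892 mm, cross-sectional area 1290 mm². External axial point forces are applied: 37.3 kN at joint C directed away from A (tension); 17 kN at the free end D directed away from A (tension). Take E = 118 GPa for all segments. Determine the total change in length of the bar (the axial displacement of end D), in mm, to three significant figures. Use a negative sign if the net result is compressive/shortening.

0.289 mm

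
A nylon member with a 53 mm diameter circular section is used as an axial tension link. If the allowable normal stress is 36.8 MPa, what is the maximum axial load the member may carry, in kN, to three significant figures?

A = 2206 mm².
P_max = σ_allow · A = 36.8 · 2206 = 81190 N = 81.19 kN.

81.2 kN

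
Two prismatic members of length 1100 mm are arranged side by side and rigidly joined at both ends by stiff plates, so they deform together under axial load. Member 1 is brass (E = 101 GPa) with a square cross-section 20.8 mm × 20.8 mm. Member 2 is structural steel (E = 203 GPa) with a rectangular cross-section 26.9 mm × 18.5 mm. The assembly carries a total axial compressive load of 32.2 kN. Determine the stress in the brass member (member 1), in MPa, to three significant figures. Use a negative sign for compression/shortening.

-22.5 MPa

A_1 = 432.6 mm².
A_2 = 497.6 mm².
Equal strain + equilibrium ⇒ each member carries load in proportion to AE: A₁E₁ = 43700000 N, A₂E₂ = 101000000 N, ΣAE = 144700000 N.
σ₁ = P·E₁/ΣAE = -32200·101000/144700000 = -22.47 MPa.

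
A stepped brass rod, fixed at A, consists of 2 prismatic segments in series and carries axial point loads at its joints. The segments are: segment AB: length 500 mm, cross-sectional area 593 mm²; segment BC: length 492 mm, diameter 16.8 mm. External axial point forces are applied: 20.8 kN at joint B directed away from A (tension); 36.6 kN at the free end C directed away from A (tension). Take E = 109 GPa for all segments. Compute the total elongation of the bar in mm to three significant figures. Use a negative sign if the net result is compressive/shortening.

Internal axial forces (sectioning from the free end, tension +): N_BC = 36.6 kN, N_AB = 57.4 kN.
A_BC = 221.7 mm².
δ_AB = 57400·500/(593·109000) = 0.444 mm
δ_BC = 36600·492/(221.7·109000) = 0.7453 mm
δ = Σδ_i = 1.189 mm.

1.19 mm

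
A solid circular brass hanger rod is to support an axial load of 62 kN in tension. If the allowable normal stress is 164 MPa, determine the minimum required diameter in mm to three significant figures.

Required area A ≥ P/σ_allow = 62000/164 = 378 mm².
For a solid circular section, d ≥ √(4A/π) = 21.94 mm.

21.9 mm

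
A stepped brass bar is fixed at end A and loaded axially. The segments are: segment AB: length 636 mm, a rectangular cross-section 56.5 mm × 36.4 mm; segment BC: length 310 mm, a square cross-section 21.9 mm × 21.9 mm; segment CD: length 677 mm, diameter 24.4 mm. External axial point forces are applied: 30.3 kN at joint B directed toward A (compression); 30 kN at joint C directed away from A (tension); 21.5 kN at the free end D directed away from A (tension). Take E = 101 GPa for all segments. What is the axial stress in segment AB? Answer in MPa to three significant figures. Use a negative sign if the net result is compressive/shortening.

10.3 MPa

Internal axial forces (sectioning from the free end, tension +): N_CD = 21.5 kN, N_BC = 51.5 kN, N_AB = 21.2 kN.
A_AB = 2057 mm².
σ_AB = N_AB/A_AB = 21200/2057 = 10.31 MPa.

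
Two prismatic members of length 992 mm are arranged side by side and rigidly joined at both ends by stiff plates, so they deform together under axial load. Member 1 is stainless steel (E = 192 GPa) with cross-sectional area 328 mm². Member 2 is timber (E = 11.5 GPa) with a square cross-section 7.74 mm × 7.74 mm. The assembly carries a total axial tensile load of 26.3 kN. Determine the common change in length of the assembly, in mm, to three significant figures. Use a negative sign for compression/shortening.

0.410 mm

A_2 = 59.91 mm².
Equal strain + equilibrium ⇒ each member carries load in proportion to AE: A₁E₁ = 62980000 N, A₂E₂ = 688900 N, ΣAE = 63660000 N.
δ = PL/ΣAE = 26300·992/63660000 = 0.4098 mm.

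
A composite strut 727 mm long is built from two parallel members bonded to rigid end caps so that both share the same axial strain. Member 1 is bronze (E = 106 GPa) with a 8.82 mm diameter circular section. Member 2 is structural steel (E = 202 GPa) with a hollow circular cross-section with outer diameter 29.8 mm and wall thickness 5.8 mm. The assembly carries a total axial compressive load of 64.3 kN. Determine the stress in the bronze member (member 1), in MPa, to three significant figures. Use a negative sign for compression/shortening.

-71.9 MPa

A_1 = 61.1 mm².
A_2 = 437.3 mm².
Equal strain + equilibrium ⇒ each member carries load in proportion to AE: A₁E₁ = 6476000 N, A₂E₂ = 88340000 N, ΣAE = 94810000 N.
σ₁ = P·E₁/ΣAE = -64300·106000/94810000 = -71.89 MPa.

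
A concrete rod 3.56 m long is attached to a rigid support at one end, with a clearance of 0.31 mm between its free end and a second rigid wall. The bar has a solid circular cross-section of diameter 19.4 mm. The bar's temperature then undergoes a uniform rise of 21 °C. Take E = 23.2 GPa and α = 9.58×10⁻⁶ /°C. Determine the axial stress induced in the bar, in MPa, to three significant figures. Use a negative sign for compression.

Free thermal expansion αLΔT = 9.58e-6 · 3560 · 21 = 0.7162 mm.
The walls engage after the gap closes; constrained expansion = 0.7162 − 0.31 = 0.4062 mm.
The walls impose strain ε = −(0.4062)/3560 = -1.1410e-04; σ = Eε = 23200 · -1.1410e-04 = -2.647 MPa.

-2.65 MPa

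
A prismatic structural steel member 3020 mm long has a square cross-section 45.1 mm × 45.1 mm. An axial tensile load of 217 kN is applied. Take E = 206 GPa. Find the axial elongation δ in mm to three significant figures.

A = 2034 mm².
δ_mech = NL/(AE) = 217000·3020/(2034·206000) = 1.564 mm.

1.56 mm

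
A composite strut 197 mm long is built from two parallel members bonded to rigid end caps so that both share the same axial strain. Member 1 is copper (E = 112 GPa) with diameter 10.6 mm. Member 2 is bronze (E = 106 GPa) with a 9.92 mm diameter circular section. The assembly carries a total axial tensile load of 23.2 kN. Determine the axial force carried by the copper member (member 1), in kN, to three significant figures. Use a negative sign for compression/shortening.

12.7 kN

A_1 = 88.25 mm².
A_2 = 77.29 mm².
Equal strain + equilibrium ⇒ each member carries load in proportion to AE: A₁E₁ = 9884000 N, A₂E₂ = 8193000 N, ΣAE = 18080000 N.
F₁ = P·A₁E₁/ΣAE = 23200·9884000/18080000 = 12690 N.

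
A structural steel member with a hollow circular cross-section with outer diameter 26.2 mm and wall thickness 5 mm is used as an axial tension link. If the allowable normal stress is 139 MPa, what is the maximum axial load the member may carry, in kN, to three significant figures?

46.3 kN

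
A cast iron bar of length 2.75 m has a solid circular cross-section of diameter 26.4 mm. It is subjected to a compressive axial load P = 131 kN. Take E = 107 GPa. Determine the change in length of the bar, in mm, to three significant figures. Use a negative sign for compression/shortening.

A = 547.4 mm².
δ_mech = NL/(AE) = -131000·2750/(547.4·107000) = -6.151 mm.

-6.15 mm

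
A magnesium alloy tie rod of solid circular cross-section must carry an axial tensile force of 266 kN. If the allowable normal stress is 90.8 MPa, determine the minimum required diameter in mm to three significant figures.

Required area A ≥ P/σ_allow = 266000/90.8 = 2930 mm².
For a solid circular section, d ≥ √(4A/π) = 61.07 mm.

61.1 mm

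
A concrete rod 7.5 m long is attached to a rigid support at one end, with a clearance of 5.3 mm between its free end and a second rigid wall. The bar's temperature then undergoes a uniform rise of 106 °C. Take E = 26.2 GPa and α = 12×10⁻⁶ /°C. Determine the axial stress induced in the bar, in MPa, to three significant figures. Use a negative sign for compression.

-14.8 MPa

Free thermal expansion αLΔT = 12e-6 · 7500 · 106 = 9.54 mm.
The walls engage after the gap closes; constrained expansion = 9.54 − 5.3 = 4.24 mm.
The walls impose strain ε = −(4.24)/7500 = -5.6533e-04; σ = Eε = 26200 · -5.6533e-04 = -14.81 MPa.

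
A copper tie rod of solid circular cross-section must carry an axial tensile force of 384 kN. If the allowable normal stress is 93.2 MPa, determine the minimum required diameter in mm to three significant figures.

72.4 mm

Required area A ≥ P/σ_allow = 384000/93.2 = 4120 mm².
For a solid circular section, d ≥ √(4A/π) = 72.43 mm.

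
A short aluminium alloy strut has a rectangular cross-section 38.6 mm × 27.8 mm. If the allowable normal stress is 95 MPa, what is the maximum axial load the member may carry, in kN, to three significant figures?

102 kN

A = 1073 mm².
P_max = σ_allow · A = 95 · 1073 = 101900 N = 101.9 kN.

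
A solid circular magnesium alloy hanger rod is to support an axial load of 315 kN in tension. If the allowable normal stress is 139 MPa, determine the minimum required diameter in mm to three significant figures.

Required area A ≥ P/σ_allow = 315000/139 = 2266 mm².
For a solid circular section, d ≥ √(4A/π) = 53.72 mm.

53.7 mm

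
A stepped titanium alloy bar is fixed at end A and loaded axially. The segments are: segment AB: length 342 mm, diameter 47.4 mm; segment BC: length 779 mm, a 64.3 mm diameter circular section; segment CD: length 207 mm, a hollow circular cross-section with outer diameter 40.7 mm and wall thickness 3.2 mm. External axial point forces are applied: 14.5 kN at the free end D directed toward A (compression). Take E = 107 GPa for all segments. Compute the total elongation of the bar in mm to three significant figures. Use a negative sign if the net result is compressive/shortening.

Internal axial forces (sectioning from the free end, tension +): N_CD = -14.5 kN, N_BC = -14.5 kN, N_AB = -14.5 kN.
A_AB = 1765 mm².
A_BC = 3247 mm².
A_CD = 377 mm².
δ_AB = -14500·342/(1765·107000) = -0.02626 mm
δ_BC = -14500·779/(3247·107000) = -0.03251 mm
δ_CD = -14500·207/(377·107000) = -0.07441 mm
δ = Σδ_i = -0.1332 mm.

-0.133 mm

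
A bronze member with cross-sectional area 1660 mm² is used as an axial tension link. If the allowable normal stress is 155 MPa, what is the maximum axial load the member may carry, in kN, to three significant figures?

257 kN

P_max = σ_allow · A = 155 · 1660 = 257300 N = 257.3 kN.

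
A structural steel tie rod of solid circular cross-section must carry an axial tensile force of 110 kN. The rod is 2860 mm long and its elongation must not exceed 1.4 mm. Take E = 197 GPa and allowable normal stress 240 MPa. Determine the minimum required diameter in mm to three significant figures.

38.1 mm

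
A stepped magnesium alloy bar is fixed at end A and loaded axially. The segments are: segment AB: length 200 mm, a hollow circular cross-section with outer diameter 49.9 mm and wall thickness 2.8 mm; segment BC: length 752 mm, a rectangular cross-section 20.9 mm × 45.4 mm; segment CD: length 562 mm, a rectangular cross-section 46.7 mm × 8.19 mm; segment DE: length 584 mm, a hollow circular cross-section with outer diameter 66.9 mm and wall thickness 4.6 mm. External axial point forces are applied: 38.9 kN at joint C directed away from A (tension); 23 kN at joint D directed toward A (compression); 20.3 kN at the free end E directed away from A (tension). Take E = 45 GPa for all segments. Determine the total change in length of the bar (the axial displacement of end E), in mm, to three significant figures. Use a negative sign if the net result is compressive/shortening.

Internal axial forces (sectioning from the free end, tension +): N_DE = 20.3 kN, N_CD = -2.7 kN, N_BC = 36.2 kN, N_AB = 36.2 kN.
A_AB = 414.3 mm².
A_BC = 948.9 mm².
A_CD = 382.5 mm².
A_DE = 900.3 mm².
δ_AB = 36200·200/(414.3·45000) = 0.3883 mm
δ_BC = 36200·752/(948.9·45000) = 0.6375 mm
δ_CD = -2700·562/(382.5·45000) = -0.08816 mm
δ_DE = 20300·584/(900.3·45000) = 0.2926 mm
δ = Σδ_i = 1.23 mm.

1.23 mm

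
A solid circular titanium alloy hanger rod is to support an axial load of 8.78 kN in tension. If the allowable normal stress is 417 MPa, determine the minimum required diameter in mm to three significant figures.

5.18 mm

Required area A ≥ P/σ_allow = 8780/417 = 21.06 mm².
For a solid circular section, d ≥ √(4A/π) = 5.178 mm.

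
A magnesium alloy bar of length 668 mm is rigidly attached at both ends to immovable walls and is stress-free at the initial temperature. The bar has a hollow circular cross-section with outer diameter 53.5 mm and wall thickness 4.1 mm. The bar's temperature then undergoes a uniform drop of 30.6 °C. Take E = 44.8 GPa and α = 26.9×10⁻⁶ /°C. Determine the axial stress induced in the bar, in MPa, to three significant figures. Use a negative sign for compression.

36.9 MPa

Free thermal expansion αLΔT = 26.9e-6 · 668 · -30.6 = -0.5499 mm.
The walls impose strain ε = −(-0.5499)/668 = 8.2314e-04; σ = Eε = 44800 · 8.2314e-04 = 36.88 MPa.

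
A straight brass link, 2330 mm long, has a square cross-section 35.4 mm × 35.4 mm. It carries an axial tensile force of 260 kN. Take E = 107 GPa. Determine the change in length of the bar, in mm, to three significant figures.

4.52 mm

A = 1253 mm².
δ_mech = NL/(AE) = 260000·2330/(1253·107000) = 4.518 mm.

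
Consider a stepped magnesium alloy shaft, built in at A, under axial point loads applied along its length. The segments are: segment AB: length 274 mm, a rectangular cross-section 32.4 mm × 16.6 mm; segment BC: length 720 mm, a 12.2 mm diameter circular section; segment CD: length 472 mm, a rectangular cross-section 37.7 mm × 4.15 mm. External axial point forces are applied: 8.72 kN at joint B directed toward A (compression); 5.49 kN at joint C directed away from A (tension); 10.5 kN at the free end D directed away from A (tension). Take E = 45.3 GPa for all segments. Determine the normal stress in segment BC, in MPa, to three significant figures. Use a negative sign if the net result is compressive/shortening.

137 MPa

Internal axial forces (sectioning from the free end, tension +): N_CD = 10.5 kN, N_BC = 15.99 kN, N_AB = 7.27 kN.
A_BC = 116.9 mm².
σ_BC = N_BC/A_BC = 15990/116.9 = 136.8 MPa.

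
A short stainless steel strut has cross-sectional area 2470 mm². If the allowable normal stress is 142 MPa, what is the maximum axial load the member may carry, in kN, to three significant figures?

P_max = σ_allow · A = 142 · 2470 = 350700 N = 350.7 kN.

351 kN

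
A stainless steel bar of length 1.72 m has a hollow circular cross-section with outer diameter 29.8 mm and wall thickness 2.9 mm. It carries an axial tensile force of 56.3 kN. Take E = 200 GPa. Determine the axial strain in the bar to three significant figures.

A = 245.1 mm².
σ = N/A = 229.7 MPa; ε = σ/E = 229.7/200000 = 1.149e-03.

0.00115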